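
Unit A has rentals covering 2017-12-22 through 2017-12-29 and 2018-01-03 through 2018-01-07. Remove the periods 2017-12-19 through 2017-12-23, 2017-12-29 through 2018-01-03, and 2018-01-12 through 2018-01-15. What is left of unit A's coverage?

2017-12-22 through 2017-12-29 minus B → 2017-12-24 through 2017-12-28.
2018-01-03 through 2018-01-07 minus B → 2018-01-04 through 2018-01-07.

2017-12-24 through 2017-12-28, 2018-01-04 through 2018-01-07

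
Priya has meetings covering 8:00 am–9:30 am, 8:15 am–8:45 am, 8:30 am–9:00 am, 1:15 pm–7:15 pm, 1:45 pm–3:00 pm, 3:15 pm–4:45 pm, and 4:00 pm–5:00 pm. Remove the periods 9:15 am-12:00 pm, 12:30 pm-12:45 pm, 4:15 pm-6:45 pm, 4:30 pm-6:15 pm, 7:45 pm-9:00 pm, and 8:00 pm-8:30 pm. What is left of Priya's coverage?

Merge the first list: 8:00 am–9:30 am, 1:15 pm–7:15 pm.
Merge the second list: 9:15 am–12:00 pm, 12:30 pm–12:45 pm, 4:15 pm–6:45 pm, 7:45 pm–9:00 pm.
8:00 am–9:30 am minus B → 8:00 am–9:15 am.
1:15 pm–7:15 pm minus B → 1:15 pm–4:15 pm, 6:45 pm–7:15 pm.

8:00 am–9:15 am, 1:15 pm–4:15 pm, 6:45 pm–7:15 pm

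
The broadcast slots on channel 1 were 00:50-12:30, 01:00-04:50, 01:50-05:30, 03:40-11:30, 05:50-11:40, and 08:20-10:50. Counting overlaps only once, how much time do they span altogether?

Merged: 00:50–12:30.
Length: 11 h 40 min.

11 h 40 min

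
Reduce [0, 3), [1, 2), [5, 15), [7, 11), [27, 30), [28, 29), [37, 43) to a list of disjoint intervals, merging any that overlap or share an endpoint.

[1, 2) overlaps/touches [0, 3) → extend to [0, 3).
[5, 15) is disjoint → start new block.
[7, 11) overlaps/touches [5, 15) → extend to [5, 15).
[27, 30) is disjoint → start new block.
[28, 29) overlaps/touches [27, 30) → extend to [27, 30).
[37, 43) is disjoint → start new block.

[0, 3) ∪ [5, 15) ∪ [27, 30) ∪ [37, 43)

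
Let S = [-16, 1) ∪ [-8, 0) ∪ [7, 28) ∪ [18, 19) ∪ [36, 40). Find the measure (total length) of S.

Merged: [-16, 1), [7, 28), [36, 40).
Lengths: 17 + 21 + 4 = 42.

42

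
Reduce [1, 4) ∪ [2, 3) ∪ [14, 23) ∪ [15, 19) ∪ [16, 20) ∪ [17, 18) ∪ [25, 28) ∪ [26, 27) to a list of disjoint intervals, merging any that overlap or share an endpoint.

[2, 3) overlaps/touches [1, 4) → extend to [1, 4).
[14, 23) is disjoint → start new block.
[15, 19) overlaps/touches [14, 23) → extend to [14, 23).
[16, 20) overlaps/touches [14, 23) → extend to [14, 23).
[17, 18) overlaps/touches [14, 23) → extend to [14, 23).
[25, 28) is disjoint → start new block.
[26, 27) overlaps/touches [25, 28) → extend to [25, 28).

[1, 4) ∪ [14, 23) ∪ [25, 28)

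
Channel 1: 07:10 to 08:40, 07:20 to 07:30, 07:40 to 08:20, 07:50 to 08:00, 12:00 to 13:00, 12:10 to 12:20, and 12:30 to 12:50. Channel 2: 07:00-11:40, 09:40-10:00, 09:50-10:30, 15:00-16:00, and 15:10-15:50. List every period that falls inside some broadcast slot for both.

07:10–08:40

A, merged: 07:10–08:40, 12:00–13:00.
B, merged: 07:00–11:40, 15:00–16:00.
07:10–08:40 meets the second set on 07:10–08:40.
12:00–13:00: no overlap with the second set.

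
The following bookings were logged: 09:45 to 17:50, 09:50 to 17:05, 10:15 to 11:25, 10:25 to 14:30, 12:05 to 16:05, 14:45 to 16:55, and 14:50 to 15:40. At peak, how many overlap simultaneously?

5

Sweep endpoints in order; track running count of active intervals.
Peak of 5 reached at 14:50.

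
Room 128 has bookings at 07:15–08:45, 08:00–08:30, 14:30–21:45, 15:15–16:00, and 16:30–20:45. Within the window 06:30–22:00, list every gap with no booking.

06:30–07:15, 08:45–14:30, 21:45–22:00

Covered (merged): 07:15–08:45, 14:30–21:45.
Gaps within 06:30–22:00: 06:30–07:15, 08:45–14:30, 21:45–22:00.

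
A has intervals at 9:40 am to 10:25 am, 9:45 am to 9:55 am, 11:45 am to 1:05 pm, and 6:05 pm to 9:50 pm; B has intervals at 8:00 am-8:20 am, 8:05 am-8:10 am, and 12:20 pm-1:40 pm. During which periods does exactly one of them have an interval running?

First set merges to 9:40 am–10:25 am, 11:45 am–1:05 pm, 6:05 pm–9:50 pm.
Second set merges to 8:00 am–8:20 am, 12:20 pm–1:40 pm.
Only in the first: 9:40 am–10:25 am, 11:45 am–12:20 pm, 6:05 pm–9:50 pm.
Only in the second: 8:00 am–8:20 am, 1:05 pm–1:40 pm.
Together these are the periods covered by exactly one.

8:00 am–8:20 am, 9:40 am–10:25 am, 11:45 am–12:20 pm, 1:05 pm–1:40 pm, 6:05 pm–9:50 pm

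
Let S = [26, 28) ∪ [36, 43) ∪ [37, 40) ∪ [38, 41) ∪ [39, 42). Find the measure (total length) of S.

Merged: [26, 28), [36, 43).
Lengths: 2 + 7 = 9.

9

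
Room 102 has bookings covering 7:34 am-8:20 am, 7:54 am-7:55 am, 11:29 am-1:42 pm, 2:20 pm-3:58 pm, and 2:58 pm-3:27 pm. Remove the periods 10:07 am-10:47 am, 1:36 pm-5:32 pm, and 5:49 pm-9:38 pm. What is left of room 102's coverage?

First set merges to 7:34 am–8:20 am, 11:29 am–1:42 pm, 2:20 pm–3:58 pm.
7:34 am–8:20 am is untouched.
11:29 am–1:42 pm with B removed leaves 11:29 am–1:36 pm.
2:20 pm–3:58 pm lies entirely inside B → drops out.

7:34 am–8:20 am, 11:29 am–1:36 pm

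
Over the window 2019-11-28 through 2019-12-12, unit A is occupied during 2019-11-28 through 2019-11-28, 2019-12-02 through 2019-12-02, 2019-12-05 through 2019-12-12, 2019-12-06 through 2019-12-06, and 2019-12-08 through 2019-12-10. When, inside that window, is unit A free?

The merged coverage is 2019-11-28 through 2019-11-28, 2019-12-02 through 2019-12-02, 2019-12-05 through 2019-12-12.
Uncovered inside 2019-11-28 through 2019-12-12: 2019-11-29 through 2019-12-01, 2019-12-03 through 2019-12-04.

2019-11-29 through 2019-12-01, 2019-12-03 through 2019-12-04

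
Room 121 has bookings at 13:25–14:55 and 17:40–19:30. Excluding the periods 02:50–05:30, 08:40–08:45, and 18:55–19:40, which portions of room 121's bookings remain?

13:25–14:55: no B overlap → unchanged.
17:40–19:30 minus B → 17:40–18:55.

13:25–14:55, 17:40–18:55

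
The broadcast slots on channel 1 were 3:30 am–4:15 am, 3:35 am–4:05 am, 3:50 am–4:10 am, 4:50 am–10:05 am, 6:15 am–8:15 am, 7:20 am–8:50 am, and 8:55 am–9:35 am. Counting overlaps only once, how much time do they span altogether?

6 h

Merged: 3:30 am–4:15 am, 4:50 am–10:05 am.
Lengths: 45 min + 5 h 15 min = 6 h.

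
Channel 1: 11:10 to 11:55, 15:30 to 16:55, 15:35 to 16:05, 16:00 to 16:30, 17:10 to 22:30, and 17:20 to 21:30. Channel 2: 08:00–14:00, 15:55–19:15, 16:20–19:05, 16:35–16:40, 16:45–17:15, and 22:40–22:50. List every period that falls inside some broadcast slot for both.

11:10–11:55, 15:55–16:55, 17:10–19:15

Merge the first list: 11:10–11:55, 15:30–16:55, 17:10–22:30.
Merge the second list: 08:00–14:00, 15:55–19:15, 22:40–22:50.
11:10–11:55 ∩ B → 11:10–11:55.
15:30–16:55 ∩ B → 15:55–16:55.
17:10–22:30 ∩ B → 17:10–19:15.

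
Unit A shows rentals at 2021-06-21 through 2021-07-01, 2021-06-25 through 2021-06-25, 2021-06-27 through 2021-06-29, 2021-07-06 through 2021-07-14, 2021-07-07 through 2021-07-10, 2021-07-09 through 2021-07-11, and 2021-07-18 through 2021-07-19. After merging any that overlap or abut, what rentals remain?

2021-06-25 through 2021-06-25 overlaps/touches 2021-06-21 through 2021-07-01 → extend to 2021-06-21 through 2021-07-01.
2021-06-27 through 2021-06-29 overlaps/touches 2021-06-21 through 2021-07-01 → extend to 2021-06-21 through 2021-07-01.
2021-07-06 through 2021-07-14 is disjoint → start new block.
2021-07-07 through 2021-07-10 overlaps/touches 2021-07-06 through 2021-07-14 → extend to 2021-07-06 through 2021-07-14.
2021-07-09 through 2021-07-11 overlaps/touches 2021-07-06 through 2021-07-14 → extend to 2021-07-06 through 2021-07-14.
2021-07-18 through 2021-07-19 is disjoint → start new block.

2021-06-21 through 2021-07-01, 2021-07-06 through 2021-07-14, 2021-07-18 through 2021-07-19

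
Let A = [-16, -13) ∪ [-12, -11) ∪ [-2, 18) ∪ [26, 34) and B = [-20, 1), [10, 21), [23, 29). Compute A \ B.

[1, 10) ∪ [29, 34)

[-16, -13): fully covered by B → removed.
[-12, -11): fully covered by B → removed.
[-2, 18) minus B → [1, 10).
[26, 34) minus B → [29, 34).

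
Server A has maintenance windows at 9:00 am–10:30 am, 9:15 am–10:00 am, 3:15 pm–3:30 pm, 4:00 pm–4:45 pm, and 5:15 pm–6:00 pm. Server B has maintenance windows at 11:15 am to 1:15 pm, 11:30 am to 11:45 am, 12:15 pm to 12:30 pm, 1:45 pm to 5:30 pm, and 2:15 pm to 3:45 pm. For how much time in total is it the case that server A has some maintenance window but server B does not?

2 h

First set merges to 9:00 am–10:30 am, 3:15 pm–3:30 pm, 4:00 pm–4:45 pm, 5:15 pm–6:00 pm.
Second set merges to 11:15 am–1:15 pm, 1:45 pm–5:30 pm.
A \ B = 9:00 am–10:30 am, 5:30 pm–6:00 pm.
Total: 1 h 30 min + 30 min = 2 h.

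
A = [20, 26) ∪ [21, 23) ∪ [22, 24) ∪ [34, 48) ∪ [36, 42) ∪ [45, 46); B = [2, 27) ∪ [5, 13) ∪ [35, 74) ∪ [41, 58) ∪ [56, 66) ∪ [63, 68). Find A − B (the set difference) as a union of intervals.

[34, 35)

First set merges to [20, 26), [34, 48).
Second set merges to [2, 27), [35, 74).
[20, 26) lies entirely inside B → drops out.
[34, 48) with B removed leaves [34, 35).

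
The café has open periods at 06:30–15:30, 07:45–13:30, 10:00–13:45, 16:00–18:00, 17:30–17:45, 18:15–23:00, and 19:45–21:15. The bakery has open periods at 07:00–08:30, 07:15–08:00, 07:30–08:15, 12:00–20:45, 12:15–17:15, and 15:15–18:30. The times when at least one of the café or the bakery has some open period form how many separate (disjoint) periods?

1

First set merges to 06:30–15:30, 16:00–18:00, 18:15–23:00.
Second set merges to 07:00–08:30, 12:00–20:45.
A ∪ B = 06:30–23:00.
That is 1 disjoint piece.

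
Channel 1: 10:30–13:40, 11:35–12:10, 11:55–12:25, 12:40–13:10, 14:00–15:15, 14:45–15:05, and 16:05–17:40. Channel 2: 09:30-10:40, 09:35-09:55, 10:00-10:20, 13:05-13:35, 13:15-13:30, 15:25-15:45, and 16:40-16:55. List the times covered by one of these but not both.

First set merges to 10:30-13:40, 14:00-15:15, 16:05-17:40.
Second set merges to 09:30-10:40, 13:05-13:35, 15:25-15:45, 16:40-16:55.
A but not B: 10:40-13:05, 13:35-13:40, 14:00-15:15, 16:05-16:40, 16:55-17:40.
B but not A: 09:30-10:30, 15:25-15:45.
Combining gives A △ B.

09:30-10:30, 10:40-13:05, 13:35-13:40, 14:00-15:15, 15:25-15:45, 16:05-16:40, 16:55-17:40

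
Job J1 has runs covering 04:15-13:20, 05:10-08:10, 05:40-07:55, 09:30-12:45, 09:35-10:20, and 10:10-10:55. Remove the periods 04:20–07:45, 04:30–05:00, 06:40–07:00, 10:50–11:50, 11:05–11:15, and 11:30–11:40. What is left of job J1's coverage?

04:15–04:20, 07:45–10:50, 11:50–13:20

A, merged: 04:15–13:20.
B, merged: 04:20–07:45, 10:50–11:50.
04:15–13:20 with B removed leaves 04:15–04:20, 07:45–10:50, 11:50–13:20.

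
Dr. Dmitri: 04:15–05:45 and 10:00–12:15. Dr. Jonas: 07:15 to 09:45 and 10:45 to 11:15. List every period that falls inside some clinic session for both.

04:15–05:45 meets no B interval.
10:00–12:15 ∩ B → 10:45–11:15.

10:45–11:15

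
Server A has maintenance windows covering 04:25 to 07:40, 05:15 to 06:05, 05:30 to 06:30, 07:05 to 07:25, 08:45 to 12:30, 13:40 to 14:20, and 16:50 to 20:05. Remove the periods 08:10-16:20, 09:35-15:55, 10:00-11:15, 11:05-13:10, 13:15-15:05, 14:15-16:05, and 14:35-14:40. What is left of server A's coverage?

04:25–07:40, 16:50–20:05

Merge the first list: 04:25–07:40, 08:45–12:30, 13:40–14:20, 16:50–20:05.
Merge the second list: 08:10–16:20.
04:25–07:40 is untouched.
08:45–12:30 lies entirely inside B → drops out.
13:40–14:20 lies entirely inside B → drops out.
16:50–20:05 is untouched.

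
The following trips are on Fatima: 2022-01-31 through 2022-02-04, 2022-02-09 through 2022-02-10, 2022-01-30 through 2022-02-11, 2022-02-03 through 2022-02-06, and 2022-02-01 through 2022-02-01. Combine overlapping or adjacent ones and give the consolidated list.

Sort by start: 2022-01-30 through 2022-02-11, 2022-01-31 through 2022-02-04, 2022-02-01 through 2022-02-01, 2022-02-03 through 2022-02-06, 2022-02-09 through 2022-02-10.
2022-01-31 through 2022-02-04 overlaps/touches 2022-01-30 through 2022-02-11 → extend to 2022-01-30 through 2022-02-11.
2022-02-01 through 2022-02-01 overlaps/touches 2022-01-30 through 2022-02-11 → extend to 2022-01-30 through 2022-02-11.
2022-02-03 through 2022-02-06 overlaps/touches 2022-01-30 through 2022-02-11 → extend to 2022-01-30 through 2022-02-11.
2022-02-09 through 2022-02-10 overlaps/touches 2022-01-30 through 2022-02-11 → extend to 2022-01-30 through 2022-02-11.

2022-01-30 through 2022-02-11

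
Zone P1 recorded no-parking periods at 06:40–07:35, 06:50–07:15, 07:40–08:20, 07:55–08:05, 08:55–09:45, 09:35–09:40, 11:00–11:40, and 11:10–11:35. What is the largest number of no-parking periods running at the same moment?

Sweep endpoints in order; track running count of active intervals.
Peak of 2 reached at 06:50.

2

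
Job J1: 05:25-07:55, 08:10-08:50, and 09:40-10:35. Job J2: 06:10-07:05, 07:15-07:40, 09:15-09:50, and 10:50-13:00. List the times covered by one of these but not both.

05:25–06:10, 07:05–07:15, 07:40–07:55, 08:10–08:50, 09:15–09:40, 09:50–10:35, 10:50–13:00

Only in the first: 05:25–06:10, 07:05–07:15, 07:40–07:55, 08:10–08:50, 09:50–10:35.
Only in the second: 09:15–09:40, 10:50–13:00.
Together these are the periods covered by exactly one.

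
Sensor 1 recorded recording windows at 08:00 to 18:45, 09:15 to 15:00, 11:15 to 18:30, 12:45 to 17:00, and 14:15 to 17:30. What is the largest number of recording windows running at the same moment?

At 14:15, 5 of the intervals are simultaneously active.
No point has more.

5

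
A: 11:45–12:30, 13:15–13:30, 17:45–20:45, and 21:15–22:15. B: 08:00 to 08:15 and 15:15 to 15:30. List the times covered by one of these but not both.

A but not B: 11:45-12:30, 13:15-13:30, 17:45-20:45, 21:15-22:15.
B but not A: 08:00-08:15, 15:15-15:30.
Combining gives A △ B.

08:00-08:15, 11:45-12:30, 13:15-13:30, 15:15-15:30, 17:45-20:45, 21:15-22:15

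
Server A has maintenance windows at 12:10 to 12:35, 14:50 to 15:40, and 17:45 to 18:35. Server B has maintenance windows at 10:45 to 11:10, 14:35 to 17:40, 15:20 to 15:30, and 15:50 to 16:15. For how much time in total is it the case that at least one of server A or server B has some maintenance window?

4 h 45 min

Merge the second list: 10:45–11:10, 14:35–17:40.
A ∪ B = 10:45–11:10, 12:10–12:35, 14:35–17:40, 17:45–18:35.
Total: 25 min + 25 min + 3 h 5 min + 50 min = 4 h 45 min.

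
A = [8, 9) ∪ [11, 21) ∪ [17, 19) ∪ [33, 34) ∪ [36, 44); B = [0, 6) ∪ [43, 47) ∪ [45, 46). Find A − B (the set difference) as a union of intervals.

A, merged: [8, 9), [11, 21), [33, 34), [36, 44).
B, merged: [0, 6), [43, 47).
[8, 9) is untouched.
[11, 21) is untouched.
[33, 34) is untouched.
[36, 44) with B removed leaves [36, 43).

[8, 9) ∪ [11, 21) ∪ [33, 34) ∪ [36, 43)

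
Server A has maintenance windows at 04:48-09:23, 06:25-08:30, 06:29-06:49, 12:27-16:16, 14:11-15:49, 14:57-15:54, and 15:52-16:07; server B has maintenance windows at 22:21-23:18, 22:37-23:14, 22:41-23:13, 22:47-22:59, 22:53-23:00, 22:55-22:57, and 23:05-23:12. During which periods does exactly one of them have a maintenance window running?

04:48–09:23, 12:27–16:16, 22:21–23:18

Merge the first list: 04:48–09:23, 12:27–16:16.
Merge the second list: 22:21–23:18.
Only in the first: 04:48–09:23, 12:27–16:16.
Only in the second: 22:21–23:18.
Together these are the periods covered by exactly one.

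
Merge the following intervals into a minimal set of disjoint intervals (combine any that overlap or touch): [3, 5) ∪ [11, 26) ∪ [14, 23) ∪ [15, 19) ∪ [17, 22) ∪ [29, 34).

[3, 5) ∪ [11, 26) ∪ [29, 34)

[11, 26) is disjoint → start new block.
[14, 23) overlaps/touches [11, 26) → extend to [11, 26).
[15, 19) overlaps/touches [11, 26) → extend to [11, 26).
[17, 22) overlaps/touches [11, 26) → extend to [11, 26).
[29, 34) is disjoint → start new block.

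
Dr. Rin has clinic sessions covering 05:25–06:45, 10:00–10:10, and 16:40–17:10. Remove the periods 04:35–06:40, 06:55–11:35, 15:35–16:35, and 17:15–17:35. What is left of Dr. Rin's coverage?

05:25–06:45 \ B = 06:40–06:45.
10:00–10:10: entirely removed.
16:40–17:10: nothing removed.

06:40–06:45, 16:40–17:10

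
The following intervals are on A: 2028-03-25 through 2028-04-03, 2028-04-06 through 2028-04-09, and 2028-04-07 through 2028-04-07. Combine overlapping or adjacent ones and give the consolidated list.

2028-03-25 through 2028-04-03, 2028-04-06 through 2028-04-09

2028-04-06 through 2028-04-09 is disjoint → start new block.
2028-04-07 through 2028-04-07 overlaps/touches 2028-04-06 through 2028-04-09 → extend to 2028-04-06 through 2028-04-09.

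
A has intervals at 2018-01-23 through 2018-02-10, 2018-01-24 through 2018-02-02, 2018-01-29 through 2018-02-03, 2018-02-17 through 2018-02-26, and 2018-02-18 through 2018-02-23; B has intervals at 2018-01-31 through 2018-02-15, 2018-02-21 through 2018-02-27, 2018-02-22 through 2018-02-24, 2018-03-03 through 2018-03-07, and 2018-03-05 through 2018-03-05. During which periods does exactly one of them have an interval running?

2018-01-23 through 2018-01-30, 2018-02-11 through 2018-02-15, 2018-02-17 through 2018-02-20, 2018-02-27 through 2018-02-27, 2018-03-03 through 2018-03-07

A, merged: 2018-01-23 through 2018-02-10, 2018-02-17 through 2018-02-26.
B, merged: 2018-01-31 through 2018-02-15, 2018-02-21 through 2018-02-27, 2018-03-03 through 2018-03-07.
A but not B: 2018-01-23 through 2018-01-30, 2018-02-17 through 2018-02-20.
B but not A: 2018-02-11 through 2018-02-15, 2018-02-27 through 2018-02-27, 2018-03-03 through 2018-03-07.
Combining gives A △ B.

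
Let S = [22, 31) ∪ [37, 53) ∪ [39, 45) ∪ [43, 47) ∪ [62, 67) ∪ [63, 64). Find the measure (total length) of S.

Merged: [22, 31), [37, 53), [62, 67).
Lengths: 9 + 16 + 5 = 30.

30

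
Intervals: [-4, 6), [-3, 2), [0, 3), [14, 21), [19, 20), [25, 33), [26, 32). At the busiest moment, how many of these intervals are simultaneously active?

3

At 0, 3 of the intervals are simultaneously active.
No point has more.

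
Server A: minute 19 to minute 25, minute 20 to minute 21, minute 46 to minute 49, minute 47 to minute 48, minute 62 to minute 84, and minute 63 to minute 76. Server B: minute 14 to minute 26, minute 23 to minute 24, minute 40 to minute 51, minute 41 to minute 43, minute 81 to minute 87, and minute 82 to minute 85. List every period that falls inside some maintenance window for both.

First set merges to minute 19 to minute 25, minute 46 to minute 49, minute 62 to minute 84.
Second set merges to minute 14 to minute 26, minute 40 to minute 51, minute 81 to minute 87.
minute 19 to minute 25 overlaps B on minute 19 to minute 25.
minute 46 to minute 49 overlaps B on minute 46 to minute 49.
minute 62 to minute 84 overlaps B on minute 81 to minute 84.

minute 19 to minute 25, minute 46 to minute 49, minute 81 to minute 84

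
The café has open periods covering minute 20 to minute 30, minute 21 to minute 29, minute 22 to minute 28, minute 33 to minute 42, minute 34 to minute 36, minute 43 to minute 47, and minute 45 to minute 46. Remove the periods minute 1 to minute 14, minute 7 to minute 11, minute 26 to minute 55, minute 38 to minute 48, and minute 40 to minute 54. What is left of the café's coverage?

A, merged: minute 20 to minute 30, minute 33 to minute 42, minute 43 to minute 47.
B, merged: minute 1 to minute 14, minute 26 to minute 55.
minute 20 to minute 30 \ B = minute 20 to minute 26.
minute 33 to minute 42: entirely removed.
minute 43 to minute 47: entirely removed.

minute 20 to minute 26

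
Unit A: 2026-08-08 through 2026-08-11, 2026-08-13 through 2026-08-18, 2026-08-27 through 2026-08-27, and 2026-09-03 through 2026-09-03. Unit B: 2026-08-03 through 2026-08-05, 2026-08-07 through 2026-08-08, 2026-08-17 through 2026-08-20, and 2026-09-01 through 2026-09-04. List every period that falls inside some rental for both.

2026-08-08 through 2026-08-08, 2026-08-17 through 2026-08-18, 2026-09-03 through 2026-09-03

2026-08-08 through 2026-08-11 overlaps B on 2026-08-08 through 2026-08-08.
2026-08-13 through 2026-08-18 overlaps B on 2026-08-17 through 2026-08-18.
2026-08-27 through 2026-08-27 falls entirely outside B.
2026-09-03 through 2026-09-03 overlaps B on 2026-09-03 through 2026-09-03.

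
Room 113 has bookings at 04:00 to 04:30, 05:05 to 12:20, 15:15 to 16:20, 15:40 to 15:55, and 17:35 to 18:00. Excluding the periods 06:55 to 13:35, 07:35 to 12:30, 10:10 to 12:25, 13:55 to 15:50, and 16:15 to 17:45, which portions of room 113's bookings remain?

Merge the first list: 04:00–04:30, 05:05–12:20, 15:15–16:20, 17:35–18:00.
Merge the second list: 06:55–13:35, 13:55–15:50, 16:15–17:45.
04:00–04:30: no B overlap → unchanged.
05:05–12:20 minus B → 05:05–06:55.
15:15–16:20 minus B → 15:50–16:15.
17:35–18:00 minus B → 17:45–18:00.

04:00–04:30, 05:05–06:55, 15:50–16:15, 17:45–18:00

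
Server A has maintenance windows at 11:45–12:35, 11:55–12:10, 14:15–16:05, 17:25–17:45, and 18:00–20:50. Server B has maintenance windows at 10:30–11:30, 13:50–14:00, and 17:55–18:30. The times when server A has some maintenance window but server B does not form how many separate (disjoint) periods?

A, merged: 11:45–12:35, 14:15–16:05, 17:25–17:45, 18:00–20:50.
A \ B = 11:45–12:35, 14:15–16:05, 17:25–17:45, 18:30–20:50.
That is 4 disjoint pieces.

4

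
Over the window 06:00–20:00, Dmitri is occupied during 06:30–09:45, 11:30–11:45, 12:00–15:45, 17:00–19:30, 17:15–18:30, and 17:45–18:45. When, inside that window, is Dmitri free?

The merged coverage is 06:30–09:45, 11:30–11:45, 12:00–15:45, 17:00–19:30.
Complement within 06:00–20:00: 06:00–06:30, 09:45–11:30, 11:45–12:00, 15:45–17:00, 19:30–20:00.

06:00–06:30, 09:45–11:30, 11:45–12:00, 15:45–17:00, 19:30–20:00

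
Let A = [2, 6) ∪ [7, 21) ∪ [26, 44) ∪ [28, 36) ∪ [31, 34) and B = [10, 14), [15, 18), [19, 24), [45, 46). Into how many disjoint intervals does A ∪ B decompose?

4

A, merged: [2, 6), [7, 21), [26, 44).
A ∪ B = [2, 6), [7, 24), [26, 44), [45, 46).
That is 4 disjoint pieces.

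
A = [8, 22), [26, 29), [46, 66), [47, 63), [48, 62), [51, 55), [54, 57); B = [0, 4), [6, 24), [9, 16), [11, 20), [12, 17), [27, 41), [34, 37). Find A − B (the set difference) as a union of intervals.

[26, 27) ∪ [46, 66)

Merge the first list: [8, 22), [26, 29), [46, 66).
Merge the second list: [0, 4), [6, 24), [27, 41).
[8, 22) lies entirely inside B → drops out.
[26, 29) with B removed leaves [26, 27).
[46, 66) is untouched.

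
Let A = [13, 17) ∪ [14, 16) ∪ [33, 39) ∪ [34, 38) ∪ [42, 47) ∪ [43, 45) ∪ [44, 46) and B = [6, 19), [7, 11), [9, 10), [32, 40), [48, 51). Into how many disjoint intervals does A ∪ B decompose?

4

A, merged: [13, 17), [33, 39), [42, 47).
B, merged: [6, 19), [32, 40), [48, 51).
A ∪ B = [6, 19), [32, 40), [42, 47), [48, 51).
That is 4 disjoint pieces.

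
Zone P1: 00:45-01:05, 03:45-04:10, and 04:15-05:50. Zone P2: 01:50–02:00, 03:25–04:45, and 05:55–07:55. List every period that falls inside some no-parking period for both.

03:45–04:10, 04:15–04:45

00:45–01:05: no overlap with the second set.
03:45–04:10 meets the second set on 03:45–04:10.
04:15–05:50 meets the second set on 04:15–04:45.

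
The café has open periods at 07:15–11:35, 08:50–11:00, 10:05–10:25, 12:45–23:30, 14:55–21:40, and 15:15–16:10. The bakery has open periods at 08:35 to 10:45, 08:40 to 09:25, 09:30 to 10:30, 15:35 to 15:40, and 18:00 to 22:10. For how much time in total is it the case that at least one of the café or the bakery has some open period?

A, merged: 07:15-11:35, 12:45-23:30.
B, merged: 08:35-10:45, 15:35-15:40, 18:00-22:10.
A ∪ B = 07:15-11:35, 12:45-23:30.
Total: 4 h 20 min + 10 h 45 min = 15 h 5 min.

15 h 5 min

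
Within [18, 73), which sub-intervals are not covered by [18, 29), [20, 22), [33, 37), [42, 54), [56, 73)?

Covered (merged): [18, 29), [33, 37), [42, 54), [56, 73).
Gaps within [18, 73): [29, 33), [37, 42), [54, 56).

[29, 33) ∪ [37, 42) ∪ [54, 56)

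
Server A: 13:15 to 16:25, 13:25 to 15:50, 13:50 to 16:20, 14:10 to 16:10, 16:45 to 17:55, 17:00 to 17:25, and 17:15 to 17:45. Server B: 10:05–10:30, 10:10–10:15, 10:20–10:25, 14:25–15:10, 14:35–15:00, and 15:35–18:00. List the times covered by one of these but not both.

10:05-10:30, 13:15-14:25, 15:10-15:35, 16:25-16:45, 17:55-18:00

A, merged: 13:15-16:25, 16:45-17:55.
B, merged: 10:05-10:30, 14:25-15:10, 15:35-18:00.
A but not B: 13:15-14:25, 15:10-15:35.
B but not A: 10:05-10:30, 16:25-16:45, 17:55-18:00.
Combining gives A △ B.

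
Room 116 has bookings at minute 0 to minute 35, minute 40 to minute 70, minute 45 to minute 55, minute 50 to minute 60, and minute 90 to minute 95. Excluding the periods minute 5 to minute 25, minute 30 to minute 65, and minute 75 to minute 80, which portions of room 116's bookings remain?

minute 0 to minute 5, minute 25 to minute 30, minute 65 to minute 70, minute 90 to minute 95

Merge the first list: minute 0 to minute 35, minute 40 to minute 70, minute 90 to minute 95.
minute 0 to minute 35 minus B → minute 0 to minute 5, minute 25 to minute 30.
minute 40 to minute 70 minus B → minute 65 to minute 70.
minute 90 to minute 95: no B overlap → unchanged.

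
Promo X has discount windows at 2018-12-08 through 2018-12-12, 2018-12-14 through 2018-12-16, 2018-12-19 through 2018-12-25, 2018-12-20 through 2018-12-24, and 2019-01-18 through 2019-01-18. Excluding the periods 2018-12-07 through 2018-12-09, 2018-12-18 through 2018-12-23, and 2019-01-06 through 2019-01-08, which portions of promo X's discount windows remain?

A, merged: 2018-12-08 through 2018-12-12, 2018-12-14 through 2018-12-16, 2018-12-19 through 2018-12-25, 2019-01-18 through 2019-01-18.
2018-12-08 through 2018-12-12 with B removed leaves 2018-12-10 through 2018-12-12.
2018-12-14 through 2018-12-16 is untouched.
2018-12-19 through 2018-12-25 with B removed leaves 2018-12-24 through 2018-12-25.
2019-01-18 through 2019-01-18 is untouched.

2018-12-10 through 2018-12-12, 2018-12-14 through 2018-12-16, 2018-12-24 through 2018-12-25, 2019-01-18 through 2019-01-18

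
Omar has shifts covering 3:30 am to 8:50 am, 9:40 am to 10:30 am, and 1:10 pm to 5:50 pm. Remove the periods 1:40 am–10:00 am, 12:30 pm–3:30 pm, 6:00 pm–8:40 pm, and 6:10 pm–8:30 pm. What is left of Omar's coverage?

B, merged: 1:40 am-10:00 am, 12:30 pm-3:30 pm, 6:00 pm-8:40 pm.
3:30 am-8:50 am: fully covered by B → removed.
9:40 am-10:30 am minus B → 10:00 am-10:30 am.
1:10 pm-5:50 pm minus B → 3:30 pm-5:50 pm.

10:00 am-10:30 am, 3:30 pm-5:50 pm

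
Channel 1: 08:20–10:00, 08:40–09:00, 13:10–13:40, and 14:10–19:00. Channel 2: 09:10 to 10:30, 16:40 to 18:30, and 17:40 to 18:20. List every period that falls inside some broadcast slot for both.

First set merges to 08:20–10:00, 13:10–13:40, 14:10–19:00.
Second set merges to 09:10–10:30, 16:40–18:30.
08:20–10:00 meets the second set on 09:10–10:00.
13:10–13:40: no overlap with the second set.
14:10–19:00 meets the second set on 16:40–18:30.

09:10–10:00, 16:40–18:30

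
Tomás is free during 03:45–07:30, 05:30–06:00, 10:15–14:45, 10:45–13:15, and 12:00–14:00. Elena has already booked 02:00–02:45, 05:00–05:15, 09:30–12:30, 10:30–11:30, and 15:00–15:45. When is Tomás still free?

03:45–05:00, 05:15–07:30, 12:30–14:45

First set merges to 03:45–07:30, 10:15–14:45.
Second set merges to 02:00–02:45, 05:00–05:15, 09:30–12:30, 15:00–15:45.
03:45–07:30 with B removed leaves 03:45–05:00, 05:15–07:30.
10:15–14:45 with B removed leaves 12:30–14:45.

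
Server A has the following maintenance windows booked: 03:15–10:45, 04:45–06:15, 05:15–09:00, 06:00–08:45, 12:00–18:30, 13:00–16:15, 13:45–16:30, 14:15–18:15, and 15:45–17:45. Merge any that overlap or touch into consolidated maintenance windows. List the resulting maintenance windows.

03:15–10:45, 12:00–18:30

04:45–06:15 overlaps/touches 03:15–10:45 → extend to 03:15–10:45.
05:15–09:00 overlaps/touches 03:15–10:45 → extend to 03:15–10:45.
06:00–08:45 overlaps/touches 03:15–10:45 → extend to 03:15–10:45.
12:00–18:30 is disjoint → start new block.
13:00–16:15 overlaps/touches 12:00–18:30 → extend to 12:00–18:30.
13:45–16:30 overlaps/touches 12:00–18:30 → extend to 12:00–18:30.
14:15–18:15 overlaps/touches 12:00–18:30 → extend to 12:00–18:30.
15:45–17:45 overlaps/touches 12:00–18:30 → extend to 12:00–18:30.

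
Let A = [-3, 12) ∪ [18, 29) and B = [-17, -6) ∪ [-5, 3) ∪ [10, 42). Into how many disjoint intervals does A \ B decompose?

1

A \ B = [3, 10).
That is 1 disjoint piece.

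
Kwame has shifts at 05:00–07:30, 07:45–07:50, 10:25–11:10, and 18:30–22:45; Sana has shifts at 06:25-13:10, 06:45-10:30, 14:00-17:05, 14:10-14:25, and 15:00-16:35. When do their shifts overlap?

Merge the second list: 06:25–13:10, 14:00–17:05.
05:00–07:30 meets the second set on 06:25–07:30.
07:45–07:50 meets the second set on 07:45–07:50.
10:25–11:10 meets the second set on 10:25–11:10.
18:30–22:45: no overlap with the second set.

06:25–07:30, 07:45–07:50, 10:25–11:10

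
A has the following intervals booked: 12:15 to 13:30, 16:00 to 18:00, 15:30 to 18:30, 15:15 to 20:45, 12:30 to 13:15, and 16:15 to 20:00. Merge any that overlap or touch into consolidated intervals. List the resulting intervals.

Sort by start: 12:15–13:30, 12:30–13:15, 15:15–20:45, 15:30–18:30, 16:00–18:00, 16:15–20:00.
12:30–13:15 overlaps/touches 12:15–13:30 → extend to 12:15–13:30.
15:15–20:45 is disjoint → start new block.
15:30–18:30 overlaps/touches 15:15–20:45 → extend to 15:15–20:45.
16:00–18:00 overlaps/touches 15:15–20:45 → extend to 15:15–20:45.
16:15–20:00 overlaps/touches 15:15–20:45 → extend to 15:15–20:45.

12:15–13:30, 15:15–20:45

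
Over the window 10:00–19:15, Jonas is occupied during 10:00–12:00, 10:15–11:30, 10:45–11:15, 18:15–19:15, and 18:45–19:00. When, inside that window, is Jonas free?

Covered (merged): 10:00–12:00, 18:15–19:15.
Gaps within 10:00–19:15: 12:00–18:15.

12:00–18:15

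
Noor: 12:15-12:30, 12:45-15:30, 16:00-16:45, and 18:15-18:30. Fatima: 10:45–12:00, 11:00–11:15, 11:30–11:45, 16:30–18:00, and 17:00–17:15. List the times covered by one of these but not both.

10:45-12:00, 12:15-12:30, 12:45-15:30, 16:00-16:30, 16:45-18:00, 18:15-18:30

B, merged: 10:45-12:00, 16:30-18:00.
A but not B: 12:15-12:30, 12:45-15:30, 16:00-16:30, 18:15-18:30.
B but not A: 10:45-12:00, 16:45-18:00.
Combining gives A △ B.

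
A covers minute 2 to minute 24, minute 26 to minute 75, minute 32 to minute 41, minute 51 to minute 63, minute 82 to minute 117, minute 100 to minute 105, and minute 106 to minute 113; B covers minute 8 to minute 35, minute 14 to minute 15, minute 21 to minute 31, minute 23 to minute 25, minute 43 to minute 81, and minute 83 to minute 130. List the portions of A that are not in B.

minute 2 to minute 8, minute 35 to minute 43, minute 82 to minute 83

First set merges to minute 2 to minute 24, minute 26 to minute 75, minute 82 to minute 117.
Second set merges to minute 8 to minute 35, minute 43 to minute 81, minute 83 to minute 130.
minute 2 to minute 24 minus B → minute 2 to minute 8.
minute 26 to minute 75 minus B → minute 35 to minute 43.
minute 82 to minute 117 minus B → minute 82 to minute 83.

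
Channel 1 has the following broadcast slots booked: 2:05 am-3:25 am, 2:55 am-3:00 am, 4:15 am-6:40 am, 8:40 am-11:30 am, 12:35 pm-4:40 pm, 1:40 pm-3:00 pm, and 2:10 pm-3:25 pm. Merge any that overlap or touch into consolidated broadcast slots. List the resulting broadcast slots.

2:55 am–3:00 am overlaps/touches 2:05 am–3:25 am → extend to 2:05 am–3:25 am.
4:15 am–6:40 am is disjoint → start new block.
8:40 am–11:30 am is disjoint → start new block.
12:35 pm–4:40 pm is disjoint → start new block.
1:40 pm–3:00 pm overlaps/touches 12:35 pm–4:40 pm → extend to 12:35 pm–4:40 pm.
2:10 pm–3:25 pm overlaps/touches 12:35 pm–4:40 pm → extend to 12:35 pm–4:40 pm.

2:05 am–3:25 am, 4:15 am–6:40 am, 8:40 am–11:30 am, 12:35 pm–4:40 pm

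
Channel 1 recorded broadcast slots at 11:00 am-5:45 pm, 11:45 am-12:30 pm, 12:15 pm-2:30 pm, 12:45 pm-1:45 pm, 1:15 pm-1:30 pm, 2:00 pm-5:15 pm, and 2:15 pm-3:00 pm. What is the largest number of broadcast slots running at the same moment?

Sweep endpoints in order; track running count of active intervals.
Peak of 4 reached at 1:15 pm.

4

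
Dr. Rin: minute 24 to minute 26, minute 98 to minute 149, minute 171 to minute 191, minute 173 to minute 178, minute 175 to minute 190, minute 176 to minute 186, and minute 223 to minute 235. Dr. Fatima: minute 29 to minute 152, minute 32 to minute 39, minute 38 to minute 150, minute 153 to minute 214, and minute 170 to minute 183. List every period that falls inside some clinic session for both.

minute 98 to minute 149, minute 171 to minute 191

A, merged: minute 24 to minute 26, minute 98 to minute 149, minute 171 to minute 191, minute 223 to minute 235.
B, merged: minute 29 to minute 152, minute 153 to minute 214.
minute 24 to minute 26 falls entirely outside B.
minute 98 to minute 149 overlaps B on minute 98 to minute 149.
minute 171 to minute 191 overlaps B on minute 171 to minute 191.
minute 223 to minute 235 falls entirely outside B.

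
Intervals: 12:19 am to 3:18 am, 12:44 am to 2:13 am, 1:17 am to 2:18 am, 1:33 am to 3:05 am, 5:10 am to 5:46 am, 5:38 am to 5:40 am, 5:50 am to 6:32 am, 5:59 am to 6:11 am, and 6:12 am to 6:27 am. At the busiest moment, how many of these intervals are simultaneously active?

Walk the sorted start/end points keeping a running depth.
The depth first hits 4 at 1:33 am.

4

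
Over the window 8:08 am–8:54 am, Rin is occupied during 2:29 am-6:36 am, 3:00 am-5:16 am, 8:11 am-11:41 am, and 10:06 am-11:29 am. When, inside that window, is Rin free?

8:08 am–8:11 am

Covered (merged): 2:29 am–6:36 am, 8:11 am–11:41 am.
Complement within 8:08 am–8:54 am: 8:08 am–8:11 am.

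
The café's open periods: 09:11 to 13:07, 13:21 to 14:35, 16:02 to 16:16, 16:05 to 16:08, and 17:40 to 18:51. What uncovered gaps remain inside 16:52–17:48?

16:52-17:40

The merged coverage is 09:11-13:07, 13:21-14:35, 16:02-16:16, 17:40-18:51.
Gaps within 16:52-17:48: 16:52-17:40.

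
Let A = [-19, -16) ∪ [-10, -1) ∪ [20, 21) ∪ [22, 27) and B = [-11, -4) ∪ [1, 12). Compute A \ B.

[-19, -16) ∪ [-4, -1) ∪ [20, 21) ∪ [22, 27)

[-19, -16): nothing removed.
[-10, -1) \ B = [-4, -1).
[20, 21): nothing removed.
[22, 27): nothing removed.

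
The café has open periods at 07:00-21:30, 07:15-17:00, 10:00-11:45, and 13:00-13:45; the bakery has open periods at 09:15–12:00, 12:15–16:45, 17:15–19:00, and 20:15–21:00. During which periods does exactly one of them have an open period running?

07:00-09:15, 12:00-12:15, 16:45-17:15, 19:00-20:15, 21:00-21:30

A, merged: 07:00-21:30.
A but not B: 07:00-09:15, 12:00-12:15, 16:45-17:15, 19:00-20:15, 21:00-21:30.
B but not A: none.
Combining gives A △ B.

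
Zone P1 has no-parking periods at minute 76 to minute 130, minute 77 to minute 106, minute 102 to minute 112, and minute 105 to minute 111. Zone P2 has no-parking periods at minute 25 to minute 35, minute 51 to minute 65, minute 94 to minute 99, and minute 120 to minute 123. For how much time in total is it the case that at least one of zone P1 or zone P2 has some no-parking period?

78 minutes

Merge the first list: minute 76 to minute 130.
A ∪ B = minute 25 to minute 35, minute 51 to minute 65, minute 76 to minute 130.
Total: 10 minutes + 14 minutes + 54 minutes = 78 minutes.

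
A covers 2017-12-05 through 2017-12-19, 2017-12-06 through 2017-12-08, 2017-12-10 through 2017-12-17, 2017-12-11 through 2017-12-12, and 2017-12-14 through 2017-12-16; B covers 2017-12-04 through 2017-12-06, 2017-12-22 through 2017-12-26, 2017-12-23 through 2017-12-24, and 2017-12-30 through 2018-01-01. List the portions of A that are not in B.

Merge the first list: 2017-12-05 through 2017-12-19.
Merge the second list: 2017-12-04 through 2017-12-06, 2017-12-22 through 2017-12-26, 2017-12-30 through 2018-01-01.
2017-12-05 through 2017-12-19 minus B → 2017-12-07 through 2017-12-19.

2017-12-07 through 2017-12-19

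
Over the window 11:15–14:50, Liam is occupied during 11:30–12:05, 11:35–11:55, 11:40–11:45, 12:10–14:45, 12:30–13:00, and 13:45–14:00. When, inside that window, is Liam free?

The merged coverage is 11:30-12:05, 12:10-14:45.
Uncovered inside 11:15-14:50: 11:15-11:30, 12:05-12:10, 14:45-14:50.

11:15-11:30, 12:05-12:10, 14:45-14:50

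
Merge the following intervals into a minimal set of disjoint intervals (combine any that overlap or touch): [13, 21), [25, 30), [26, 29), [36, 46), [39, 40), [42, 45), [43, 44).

[25, 30) is disjoint → start new block.
[26, 29) overlaps/touches [25, 30) → extend to [25, 30).
[36, 46) is disjoint → start new block.
[39, 40) overlaps/touches [36, 46) → extend to [36, 46).
[42, 45) overlaps/touches [36, 46) → extend to [36, 46).
[43, 44) overlaps/touches [36, 46) → extend to [36, 46).

[13, 21) ∪ [25, 30) ∪ [36, 46)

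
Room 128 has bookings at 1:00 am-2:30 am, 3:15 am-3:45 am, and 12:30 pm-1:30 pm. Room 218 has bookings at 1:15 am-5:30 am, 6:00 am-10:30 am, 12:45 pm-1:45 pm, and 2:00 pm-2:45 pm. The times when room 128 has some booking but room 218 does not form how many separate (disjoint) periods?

2

A \ B = 1:00 am-1:15 am, 12:30 pm-12:45 pm.
That is 2 disjoint pieces.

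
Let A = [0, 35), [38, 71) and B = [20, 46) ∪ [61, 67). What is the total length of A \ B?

39

A \ B = [0, 20), [46, 61), [67, 71).
Total: 20 + 15 + 4 = 39.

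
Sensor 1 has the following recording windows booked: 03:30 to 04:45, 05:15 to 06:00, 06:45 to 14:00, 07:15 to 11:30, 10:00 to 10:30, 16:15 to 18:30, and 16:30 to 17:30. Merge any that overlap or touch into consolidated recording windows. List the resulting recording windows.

05:15–06:00 is disjoint → start new block.
06:45–14:00 is disjoint → start new block.
07:15–11:30 overlaps/touches 06:45–14:00 → extend to 06:45–14:00.
10:00–10:30 overlaps/touches 06:45–14:00 → extend to 06:45–14:00.
16:15–18:30 is disjoint → start new block.
16:30–17:30 overlaps/touches 16:15–18:30 → extend to 16:15–18:30.

03:30–04:45, 05:15–06:00, 06:45–14:00, 16:15–18:30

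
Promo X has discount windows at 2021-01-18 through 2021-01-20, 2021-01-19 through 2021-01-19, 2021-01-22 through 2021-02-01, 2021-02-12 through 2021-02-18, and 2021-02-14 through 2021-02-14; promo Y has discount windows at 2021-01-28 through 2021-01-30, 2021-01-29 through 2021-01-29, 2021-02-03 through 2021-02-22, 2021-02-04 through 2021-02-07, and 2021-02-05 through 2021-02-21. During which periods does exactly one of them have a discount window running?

A, merged: 2021-01-18 through 2021-01-20, 2021-01-22 through 2021-02-01, 2021-02-12 through 2021-02-18.
B, merged: 2021-01-28 through 2021-01-30, 2021-02-03 through 2021-02-22.
Only in the first: 2021-01-18 through 2021-01-20, 2021-01-22 through 2021-01-27, 2021-01-31 through 2021-02-01.
Only in the second: 2021-02-03 through 2021-02-11, 2021-02-19 through 2021-02-22.
Together these are the periods covered by exactly one.

2021-01-18 through 2021-01-20, 2021-01-22 through 2021-01-27, 2021-01-31 through 2021-02-01, 2021-02-03 through 2021-02-11, 2021-02-19 through 2021-02-22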